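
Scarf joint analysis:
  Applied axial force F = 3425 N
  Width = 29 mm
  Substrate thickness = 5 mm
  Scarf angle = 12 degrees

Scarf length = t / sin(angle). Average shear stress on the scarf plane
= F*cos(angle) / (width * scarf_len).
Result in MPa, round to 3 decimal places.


Scarf length = 5 / sin(12 deg) = 24.0487 mm
cos(12 deg) = 0.978148
Shear = 3425 * 0.978148 / (29 * 24.0487)
= 4.804 MPa

4.804


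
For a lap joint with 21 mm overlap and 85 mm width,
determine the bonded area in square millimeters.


Area = 21 * 85 = 1785 mm^2

1785


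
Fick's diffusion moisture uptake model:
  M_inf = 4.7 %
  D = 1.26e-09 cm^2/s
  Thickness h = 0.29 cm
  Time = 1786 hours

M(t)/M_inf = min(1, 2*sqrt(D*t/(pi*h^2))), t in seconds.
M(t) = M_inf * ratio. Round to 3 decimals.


t_sec = 1786 * 3600 = 6429600
ratio = 2*sqrt(1.26e-09*6429600/(pi*0.29^2))
= min(1, 0.350215)
= 0.350215
M(t) = 4.7 * 0.350215 = 1.646 %

1.646


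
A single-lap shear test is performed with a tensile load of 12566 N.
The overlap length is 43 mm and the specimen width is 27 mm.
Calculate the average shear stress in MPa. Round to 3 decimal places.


Shear stress = F / (overlap * width)
= 12566 / (43 * 27)
= 12566 / 1161
= 10.823 MPa

10.823


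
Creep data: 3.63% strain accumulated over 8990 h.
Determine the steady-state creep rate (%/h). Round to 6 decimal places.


Rate = 3.63 / 8990 = 0.000404 %/h

0.000404


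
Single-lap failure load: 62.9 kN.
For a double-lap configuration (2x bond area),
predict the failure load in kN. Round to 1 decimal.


Failure load = 62.9 * 2 = 125.8 kN

125.8


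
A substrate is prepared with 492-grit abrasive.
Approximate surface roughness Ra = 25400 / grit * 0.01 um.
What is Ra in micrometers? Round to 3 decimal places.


Ra = 25400 / 492 * 0.01 = 0.516 um

0.516


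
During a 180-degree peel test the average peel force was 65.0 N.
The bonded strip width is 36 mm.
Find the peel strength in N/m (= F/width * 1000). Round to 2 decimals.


Peel strength = F/width * 1000
= 65.0 / 36 * 1000
= 1805.56 N/m

1805.56


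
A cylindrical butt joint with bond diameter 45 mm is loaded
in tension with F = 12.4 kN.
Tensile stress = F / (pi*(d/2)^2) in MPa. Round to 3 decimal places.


Area = pi * (45/2)^2 = 1590.4313 mm^2
Stress = 12.4*1000 / 1590.4313
= 7.797 MPa

7.797


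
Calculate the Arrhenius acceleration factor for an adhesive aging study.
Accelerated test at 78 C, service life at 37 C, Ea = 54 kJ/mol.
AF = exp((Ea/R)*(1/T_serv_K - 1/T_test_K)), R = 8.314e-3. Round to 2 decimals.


T_test = 351.15 K, T_serv = 310.15 K
Ea/R = 54 / 0.008314 = 6495.07
AF = exp(6495.07 * (1/310.15 - 1/351.15))
= 11.53

11.53


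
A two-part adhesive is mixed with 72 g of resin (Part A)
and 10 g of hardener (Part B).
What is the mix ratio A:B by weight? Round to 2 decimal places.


Mix ratio = mass_A / mass_B
= 72 / 10
= 7.20

7.20


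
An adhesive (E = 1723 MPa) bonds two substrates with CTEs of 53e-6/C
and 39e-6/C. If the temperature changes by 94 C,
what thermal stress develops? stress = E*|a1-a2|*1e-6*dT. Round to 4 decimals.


Stress = 1723 * |53 - 39| * 1e-6 * 94
= 2.2675 MPa

2.2675


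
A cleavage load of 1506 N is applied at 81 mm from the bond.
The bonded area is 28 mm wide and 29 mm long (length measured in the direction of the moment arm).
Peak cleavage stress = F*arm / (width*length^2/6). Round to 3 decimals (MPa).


Moment = 1506 * 81 = 121986 N*mm
Section modulus = 28 * 841 / 6 = 23548 / 6 mm^3
Stress = 121986 / (23548 / 6) = 731916 / 23548
= 31.082 MPa

31.082


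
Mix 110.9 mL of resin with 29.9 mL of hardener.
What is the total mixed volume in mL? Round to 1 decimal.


Total = 110.9 + 29.9 = 140.8 mL

140.8


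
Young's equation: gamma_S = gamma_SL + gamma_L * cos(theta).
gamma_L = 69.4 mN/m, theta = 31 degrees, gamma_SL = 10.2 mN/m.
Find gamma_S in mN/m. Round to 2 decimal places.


cos(31 deg) = 0.857167
gamma_S = 10.2 + 69.4 * 0.857167
= 69.69 mN/m

69.69


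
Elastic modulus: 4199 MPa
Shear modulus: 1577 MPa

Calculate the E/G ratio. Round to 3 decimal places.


E / G = 4199 / 1577 = 2.663

2.663


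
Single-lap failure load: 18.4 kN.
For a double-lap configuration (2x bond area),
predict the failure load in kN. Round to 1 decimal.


Failure load = 18.4 * 2 = 36.8 kN

36.8


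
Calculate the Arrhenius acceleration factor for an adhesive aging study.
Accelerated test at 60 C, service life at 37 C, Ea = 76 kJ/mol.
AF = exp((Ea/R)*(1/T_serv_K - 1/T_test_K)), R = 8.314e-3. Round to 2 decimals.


T_test = 333.15 K, T_serv = 310.15 K
Ea/R = 76 / 0.008314 = 9141.21
AF = exp(9141.21 * (1/310.15 - 1/333.15))
= 7.65

7.65


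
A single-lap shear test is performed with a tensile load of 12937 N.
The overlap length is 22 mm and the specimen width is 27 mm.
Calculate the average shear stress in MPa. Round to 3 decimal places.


Shear stress = F / (overlap * width)
= 12937 / (22 * 27)
= 12937 / 594
= 21.779 MPa

21.779


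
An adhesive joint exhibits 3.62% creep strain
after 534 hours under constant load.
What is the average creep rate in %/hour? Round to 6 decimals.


Creep rate = strain / time
= 3.62 / 534
= 0.006779 %/h

0.006779


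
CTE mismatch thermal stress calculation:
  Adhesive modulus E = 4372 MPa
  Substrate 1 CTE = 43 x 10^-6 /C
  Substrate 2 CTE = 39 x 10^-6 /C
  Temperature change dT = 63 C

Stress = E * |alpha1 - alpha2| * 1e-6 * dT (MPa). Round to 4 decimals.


delta_alpha = |43 - 39| = 4 x 10^-6/C
Stress = 4372 * 4e-6 * 63
= 1.1017 MPa

1.1017


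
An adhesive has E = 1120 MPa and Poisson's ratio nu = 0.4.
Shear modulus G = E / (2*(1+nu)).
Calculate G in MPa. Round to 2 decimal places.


G = 1120 / (2*(1+0.4))
= 1120 / 2.80
= 400.00 MPa

400.00


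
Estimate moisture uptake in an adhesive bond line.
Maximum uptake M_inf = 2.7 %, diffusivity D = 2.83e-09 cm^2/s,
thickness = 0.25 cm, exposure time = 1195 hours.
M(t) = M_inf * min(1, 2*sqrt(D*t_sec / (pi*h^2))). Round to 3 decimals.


Convert time: 1195 h = 4302000 s
ratio = min(1, 2*sqrt(2.83e-09*4302000/(pi*0.25^2)))
= 0.498016
M(t) = 2.7 * 0.498016 = 1.345%

1.345


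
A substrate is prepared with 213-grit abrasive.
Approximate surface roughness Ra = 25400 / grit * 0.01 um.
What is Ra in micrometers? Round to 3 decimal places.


Ra = 25400 / 213 * 0.01 = 1.192 um

1.192


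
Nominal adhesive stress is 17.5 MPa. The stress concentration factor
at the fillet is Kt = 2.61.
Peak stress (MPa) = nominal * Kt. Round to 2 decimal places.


Peak = 17.5 * 2.61 = 45.68 MPa

45.68


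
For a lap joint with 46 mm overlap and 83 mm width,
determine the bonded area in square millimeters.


Area = 46 * 83 = 3818 mm^2

3818


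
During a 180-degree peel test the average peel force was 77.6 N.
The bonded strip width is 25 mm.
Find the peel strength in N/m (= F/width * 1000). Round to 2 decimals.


Peel strength = F/width * 1000
= 77.6 / 25 * 1000
= 3104.00 N/m

3104.00


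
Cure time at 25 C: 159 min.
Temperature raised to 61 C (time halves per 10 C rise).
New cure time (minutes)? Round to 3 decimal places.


Acceleration factor = 2^(36/10) = 12.1257
New time = 159 / 12.1257 = 13.113 min

13.113


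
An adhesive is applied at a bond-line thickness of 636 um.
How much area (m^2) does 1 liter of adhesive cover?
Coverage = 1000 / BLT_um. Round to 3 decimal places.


Coverage = 1000 / 636 = 1.572 m^2

1.572


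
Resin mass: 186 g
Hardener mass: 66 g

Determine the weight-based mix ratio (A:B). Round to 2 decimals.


Ratio = 186 / 66 = 2.82

2.82


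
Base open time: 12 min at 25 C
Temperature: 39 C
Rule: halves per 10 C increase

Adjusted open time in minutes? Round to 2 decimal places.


Acceleration = 2^((39-25)/10) = 2.6390
Open time = 12 / 2.6390 = 4.55 min

4.55


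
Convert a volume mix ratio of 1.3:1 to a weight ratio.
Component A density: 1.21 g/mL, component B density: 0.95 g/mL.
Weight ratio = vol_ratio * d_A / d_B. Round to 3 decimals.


= 1.3 * 1.21 / 0.95 = 1.656

1.656


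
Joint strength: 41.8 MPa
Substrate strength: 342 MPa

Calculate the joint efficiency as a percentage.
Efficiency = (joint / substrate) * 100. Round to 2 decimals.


Efficiency = (41.8 / 342) * 100 = 12.22%

12.22


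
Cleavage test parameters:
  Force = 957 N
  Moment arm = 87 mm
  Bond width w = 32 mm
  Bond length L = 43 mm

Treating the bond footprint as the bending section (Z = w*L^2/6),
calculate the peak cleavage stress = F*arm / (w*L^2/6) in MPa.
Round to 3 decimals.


M = 957 * 87 = 83259 N*mm
Z = 32 * 43^2 / 6 = 59168 / 6 mm^3
sigma = M / Z = 6 * 83259 / 59168 = 499554 / 59168
= 8.443 MPa

8.443


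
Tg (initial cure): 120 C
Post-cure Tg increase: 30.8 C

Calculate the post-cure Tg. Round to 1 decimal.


Post-cure Tg = 120 + 30.8 = 150.8 C

150.8


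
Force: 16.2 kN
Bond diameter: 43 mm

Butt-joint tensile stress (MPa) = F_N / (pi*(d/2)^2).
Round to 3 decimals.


F_N = 16.2 * 1000 = 16200.0 N
A = pi*(21.5)^2 = 1452.2012 mm^2
stress = 16200.0 / 1452.2012 = 11.155 MPa

11.155


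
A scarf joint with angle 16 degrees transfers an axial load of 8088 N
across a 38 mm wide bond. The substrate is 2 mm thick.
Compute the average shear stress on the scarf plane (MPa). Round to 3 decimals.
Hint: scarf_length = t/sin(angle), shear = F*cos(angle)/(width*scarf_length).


scarf_length = 2 / sin(16 deg) = 7.2559 mm
cos(16 deg) = 0.961262
shear stress = 8088 * 0.961262 / (38 * 7.2559)
= 28.197 MPa

28.197


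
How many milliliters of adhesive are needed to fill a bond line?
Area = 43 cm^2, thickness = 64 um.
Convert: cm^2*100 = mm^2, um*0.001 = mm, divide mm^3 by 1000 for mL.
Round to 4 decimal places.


= (43 * 100) * (64 * 0.001) / 1000
= 0.2752 mL

0.2752


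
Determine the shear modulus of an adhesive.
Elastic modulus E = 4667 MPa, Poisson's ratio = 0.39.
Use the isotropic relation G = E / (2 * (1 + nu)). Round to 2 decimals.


G = 4667 / (2*(1+0.39)) = 4667 / 2.78
= 1678.78 MPa

1678.78


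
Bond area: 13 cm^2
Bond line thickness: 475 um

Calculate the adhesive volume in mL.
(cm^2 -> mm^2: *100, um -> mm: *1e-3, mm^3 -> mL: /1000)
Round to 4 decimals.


V = 13*100 * 475*1e-3 / 1000
= 0.6175 mL

0.6175


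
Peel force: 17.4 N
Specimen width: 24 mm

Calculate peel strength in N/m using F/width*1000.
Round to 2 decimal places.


Peel strength = 17.4 / 24 * 1000 = 725.00 N/m

725.00


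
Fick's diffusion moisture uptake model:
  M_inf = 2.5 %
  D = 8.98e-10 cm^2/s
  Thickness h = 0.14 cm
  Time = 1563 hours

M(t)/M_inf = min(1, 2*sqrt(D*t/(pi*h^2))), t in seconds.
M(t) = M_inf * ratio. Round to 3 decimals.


t_sec = 1563 * 3600 = 5626800
ratio = 2*sqrt(8.98e-10*5626800/(pi*0.14^2))
= min(1, 0.572923)
= 0.572923
M(t) = 2.5 * 0.572923 = 1.432 %

1.432


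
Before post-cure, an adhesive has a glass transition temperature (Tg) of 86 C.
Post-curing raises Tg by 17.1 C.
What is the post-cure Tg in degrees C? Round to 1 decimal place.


Tg_post = Tg_base + delta_Tg
= 86 + 17.1
= 103.1 C

103.1


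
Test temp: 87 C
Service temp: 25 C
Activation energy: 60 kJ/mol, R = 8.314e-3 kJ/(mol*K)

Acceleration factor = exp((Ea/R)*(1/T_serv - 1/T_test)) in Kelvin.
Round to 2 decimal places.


AF = exp((60/0.008314)*(1/298.15 - 1/360.15))
= 64.52

64.52


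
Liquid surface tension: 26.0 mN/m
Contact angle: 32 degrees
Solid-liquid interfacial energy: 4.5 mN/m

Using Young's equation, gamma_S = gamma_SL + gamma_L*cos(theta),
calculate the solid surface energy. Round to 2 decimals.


gamma_S = 4.5 + 26.0 * cos(32)
= 26.55 mN/m

26.55


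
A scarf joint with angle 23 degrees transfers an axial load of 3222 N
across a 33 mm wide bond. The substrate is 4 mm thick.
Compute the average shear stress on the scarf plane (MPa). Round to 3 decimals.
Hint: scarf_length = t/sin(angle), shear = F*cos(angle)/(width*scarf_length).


scarf_length = 4 / sin(23 deg) = 10.2372 mm
cos(23 deg) = 0.920505
shear stress = 3222 * 0.920505 / (33 * 10.2372)
= 8.779 MPa

8.779


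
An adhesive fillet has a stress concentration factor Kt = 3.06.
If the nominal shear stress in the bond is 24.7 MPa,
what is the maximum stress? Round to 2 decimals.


Max stress = 24.7 * 3.06 = 75.58 MPa

75.58


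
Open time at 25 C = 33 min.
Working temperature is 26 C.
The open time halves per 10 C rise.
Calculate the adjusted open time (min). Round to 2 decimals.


factor = 2^((26 - 25) / 10) = 1.0718
ot = 33 / 1.0718 = 30.79 min

30.79


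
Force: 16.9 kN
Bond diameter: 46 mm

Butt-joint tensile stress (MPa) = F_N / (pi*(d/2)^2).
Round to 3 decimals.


F_N = 16.9 * 1000 = 16900.0 N
A = pi*(23.0)^2 = 1661.9025 mm^2
stress = 16900.0 / 1661.9025 = 10.169 MPa

10.169


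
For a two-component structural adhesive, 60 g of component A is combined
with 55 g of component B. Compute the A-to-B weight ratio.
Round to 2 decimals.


Weight ratio A:B = 60 / 55
= 1.09

1.09


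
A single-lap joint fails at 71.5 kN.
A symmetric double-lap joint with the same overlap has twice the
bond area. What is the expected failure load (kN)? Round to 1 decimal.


Double-lap load = 2 * 71.5 = 143.0 kN

143.0


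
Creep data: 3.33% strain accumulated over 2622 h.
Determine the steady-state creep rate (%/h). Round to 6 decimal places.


Rate = 3.33 / 2622 = 0.001270 %/h

0.001270


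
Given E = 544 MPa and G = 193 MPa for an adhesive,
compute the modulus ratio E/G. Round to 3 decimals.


E/G ratio = 544 / 193 = 2.819

2.819


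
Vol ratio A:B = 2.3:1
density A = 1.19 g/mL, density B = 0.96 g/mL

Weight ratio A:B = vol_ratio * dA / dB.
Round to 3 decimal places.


Weight ratio = 2.3 * 1.19 / 0.96
= 2.851

2.851


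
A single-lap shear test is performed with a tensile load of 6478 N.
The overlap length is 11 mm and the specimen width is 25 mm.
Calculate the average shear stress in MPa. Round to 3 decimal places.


Shear stress = F / (overlap * width)
= 6478 / (11 * 25)
= 6478 / 275
= 23.556 MPa

23.556


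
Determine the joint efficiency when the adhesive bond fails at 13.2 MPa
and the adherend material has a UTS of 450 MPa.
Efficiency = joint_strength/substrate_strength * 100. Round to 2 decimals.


Joint efficiency = 13.2 / 450 * 100
= 2.93%

2.93


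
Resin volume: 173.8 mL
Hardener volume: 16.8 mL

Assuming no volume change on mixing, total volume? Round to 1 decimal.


V_total = 173.8 + 16.8 = 190.6 mL

190.6


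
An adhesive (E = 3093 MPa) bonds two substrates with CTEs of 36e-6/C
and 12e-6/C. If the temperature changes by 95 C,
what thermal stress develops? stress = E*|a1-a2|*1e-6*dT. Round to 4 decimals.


Stress = 3093 * |36 - 12| * 1e-6 * 95
= 7.0520 MPa

7.0520


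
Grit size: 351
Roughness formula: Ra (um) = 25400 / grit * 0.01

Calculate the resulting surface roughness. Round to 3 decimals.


Ra = 25400 / 351 * 0.01
= 0.724 um

0.724


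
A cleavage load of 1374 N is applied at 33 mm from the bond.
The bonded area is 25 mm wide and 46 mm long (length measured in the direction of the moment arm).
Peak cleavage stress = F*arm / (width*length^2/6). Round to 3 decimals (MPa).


Moment = 1374 * 33 = 45342 N*mm
Section modulus = 25 * 2116 / 6 = 52900 / 6 mm^3
Stress = 45342 / (52900 / 6) = 272052 / 52900
= 5.143 MPa

5.143


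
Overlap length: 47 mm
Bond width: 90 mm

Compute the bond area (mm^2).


Bond area = 47 * 90 = 4230 mm^2

4230


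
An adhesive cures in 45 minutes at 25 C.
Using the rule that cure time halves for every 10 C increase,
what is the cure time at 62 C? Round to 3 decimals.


Factor = 2^((62 - 25) / 10) = 12.9960
Cure time = 45 / 12.9960
= 3.463 minutes

3.463


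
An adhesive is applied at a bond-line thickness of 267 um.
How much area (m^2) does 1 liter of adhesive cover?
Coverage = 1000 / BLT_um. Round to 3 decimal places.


Coverage = 1000 / 267 = 3.745 m^2

3.745


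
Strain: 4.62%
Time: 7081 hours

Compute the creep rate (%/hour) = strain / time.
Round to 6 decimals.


Creep rate = 4.62 / 7081
= 0.000652 %/h

0.000652


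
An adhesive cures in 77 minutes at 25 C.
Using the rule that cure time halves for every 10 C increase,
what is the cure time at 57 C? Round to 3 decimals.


Factor = 2^((57 - 25) / 10) = 9.1896
Cure time = 77 / 9.1896
= 8.379 minutes

8.379


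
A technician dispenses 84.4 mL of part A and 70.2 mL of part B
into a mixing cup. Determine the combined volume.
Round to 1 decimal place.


Combined volume = 84.4 + 70.2
= 154.6 mL

154.6


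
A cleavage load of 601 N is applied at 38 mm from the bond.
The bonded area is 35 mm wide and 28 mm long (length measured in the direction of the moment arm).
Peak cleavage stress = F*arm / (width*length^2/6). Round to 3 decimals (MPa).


Moment = 601 * 38 = 22838 N*mm
Section modulus = 35 * 784 / 6 = 27440 / 6 mm^3
Stress = 22838 / (27440 / 6) = 137028 / 27440
= 4.994 MPa

4.994


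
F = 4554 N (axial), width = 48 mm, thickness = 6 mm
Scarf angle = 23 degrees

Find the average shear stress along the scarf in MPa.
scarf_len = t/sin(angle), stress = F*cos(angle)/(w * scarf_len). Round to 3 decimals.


scarf_len = 6/sin(23 deg) = 15.3558
cos(23 deg) = 0.920505
stress = 4554*0.920505/(48*15.3558) = 5.687 MPa

5.687


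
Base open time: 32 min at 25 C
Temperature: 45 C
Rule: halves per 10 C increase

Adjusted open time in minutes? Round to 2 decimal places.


Acceleration = 2^((45-25)/10) = 4.0000
Open time = 32 / 4.0000 = 8.00 min

8.00


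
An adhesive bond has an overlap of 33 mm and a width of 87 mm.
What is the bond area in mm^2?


Bond area = overlap * width
= 33 * 87
= 2871 mm^2

2871


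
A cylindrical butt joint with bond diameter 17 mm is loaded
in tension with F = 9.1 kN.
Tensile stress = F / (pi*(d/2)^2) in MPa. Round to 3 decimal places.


Area = pi * (17/2)^2 = 226.9801 mm^2
Stress = 9.1*1000 / 226.9801
= 40.092 MPa

40.092


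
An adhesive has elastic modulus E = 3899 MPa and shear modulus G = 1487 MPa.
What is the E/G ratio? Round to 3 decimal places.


E/G = 3899 / 1487 = 2.622

2.622


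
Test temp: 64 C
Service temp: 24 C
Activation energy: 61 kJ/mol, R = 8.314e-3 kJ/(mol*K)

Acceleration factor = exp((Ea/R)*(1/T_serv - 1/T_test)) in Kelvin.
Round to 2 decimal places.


AF = exp((61/0.008314)*(1/297.15 - 1/337.15))
= 18.72

18.72


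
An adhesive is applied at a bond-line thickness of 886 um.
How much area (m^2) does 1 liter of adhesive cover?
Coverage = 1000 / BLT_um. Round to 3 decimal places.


Coverage = 1000 / 886 = 1.129 m^2

1.129


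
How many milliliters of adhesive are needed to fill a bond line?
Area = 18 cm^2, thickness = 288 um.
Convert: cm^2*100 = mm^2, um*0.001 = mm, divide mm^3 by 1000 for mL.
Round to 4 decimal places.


= (18 * 100) * (288 * 0.001) / 1000
= 0.5184 mL

0.5184


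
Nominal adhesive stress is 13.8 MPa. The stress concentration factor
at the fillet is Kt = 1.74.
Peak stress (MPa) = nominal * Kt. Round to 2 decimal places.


Peak = 13.8 * 1.74 = 24.01 MPa

24.01


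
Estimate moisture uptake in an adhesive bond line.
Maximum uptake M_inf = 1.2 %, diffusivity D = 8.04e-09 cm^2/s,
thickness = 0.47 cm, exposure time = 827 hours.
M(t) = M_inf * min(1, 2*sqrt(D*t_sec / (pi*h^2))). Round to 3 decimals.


Convert time: 827 h = 2977200 s
ratio = min(1, 2*sqrt(8.04e-09*2977200/(pi*0.47^2)))
= 0.371440
M(t) = 1.2 * 0.371440 = 0.446%

0.446


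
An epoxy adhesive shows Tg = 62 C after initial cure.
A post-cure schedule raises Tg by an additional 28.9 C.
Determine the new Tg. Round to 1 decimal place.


New Tg = 62 + 28.9
= 90.9 C

90.9


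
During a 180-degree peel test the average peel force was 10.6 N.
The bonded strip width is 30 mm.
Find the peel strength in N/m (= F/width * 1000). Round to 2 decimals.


Peel strength = F/width * 1000
= 10.6 / 30 * 1000
= 353.33 N/m

353.33


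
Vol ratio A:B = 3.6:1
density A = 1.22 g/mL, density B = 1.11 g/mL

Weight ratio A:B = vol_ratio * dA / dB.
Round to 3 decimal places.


Weight ratio = 3.6 * 1.22 / 1.11
= 3.957

3.957


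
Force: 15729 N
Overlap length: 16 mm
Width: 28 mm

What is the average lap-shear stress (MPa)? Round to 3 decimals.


Average shear stress = F / (overlap * width)
= 15729 / (16 * 28)
= 35.109 MPa

35.109


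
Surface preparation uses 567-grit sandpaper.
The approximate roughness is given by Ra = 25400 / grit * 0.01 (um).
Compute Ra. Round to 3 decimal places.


Ra = 25400 / 567 * 0.01
= 254 / 567
= 0.448 um

0.448


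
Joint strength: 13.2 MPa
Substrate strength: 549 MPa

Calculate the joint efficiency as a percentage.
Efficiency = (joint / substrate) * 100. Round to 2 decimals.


Efficiency = (13.2 / 549) * 100 = 2.40%

2.40


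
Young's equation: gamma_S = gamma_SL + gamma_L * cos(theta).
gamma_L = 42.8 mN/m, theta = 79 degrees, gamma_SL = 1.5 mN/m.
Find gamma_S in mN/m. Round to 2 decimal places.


cos(79 deg) = 0.190809
gamma_S = 1.5 + 42.8 * 0.190809
= 9.67 mN/m

9.67


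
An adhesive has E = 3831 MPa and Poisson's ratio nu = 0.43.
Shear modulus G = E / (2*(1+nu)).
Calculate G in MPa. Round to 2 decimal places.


G = 3831 / (2*(1+0.43))
= 3831 / 2.86
= 1339.51 MPa

1339.51


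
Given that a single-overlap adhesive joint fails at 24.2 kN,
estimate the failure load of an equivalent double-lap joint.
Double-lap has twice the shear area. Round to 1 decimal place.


Double-lap factor = 2
Expected load = 24.2 * 2 = 48.4 kN

48.4


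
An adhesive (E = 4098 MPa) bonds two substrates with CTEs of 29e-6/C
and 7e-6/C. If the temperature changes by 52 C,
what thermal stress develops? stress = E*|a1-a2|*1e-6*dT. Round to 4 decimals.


Stress = 4098 * |29 - 7| * 1e-6 * 52
= 4.6881 MPa

4.6881


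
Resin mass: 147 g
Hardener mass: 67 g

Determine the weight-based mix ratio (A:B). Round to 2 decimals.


Ratio = 147 / 67 = 2.19

2.19


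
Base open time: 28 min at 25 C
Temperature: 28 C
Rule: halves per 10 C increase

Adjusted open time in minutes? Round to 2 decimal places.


Acceleration = 2^((28-25)/10) = 1.2311
Open time = 28 / 1.2311 = 22.74 min

22.74


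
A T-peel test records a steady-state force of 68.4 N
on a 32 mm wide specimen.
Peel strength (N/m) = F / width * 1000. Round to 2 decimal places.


Peel strength = 68.4 / 32 * 1000
= 2137.50 N/m

2137.50


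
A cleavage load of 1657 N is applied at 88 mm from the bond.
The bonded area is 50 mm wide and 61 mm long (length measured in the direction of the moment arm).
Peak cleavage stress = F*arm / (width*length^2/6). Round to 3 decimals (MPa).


Moment = 1657 * 88 = 145816 N*mm
Section modulus = 50 * 3721 / 6 = 186050 / 6 mm^3
Stress = 145816 / (186050 / 6) = 874896 / 186050
= 4.702 MPa

4.702


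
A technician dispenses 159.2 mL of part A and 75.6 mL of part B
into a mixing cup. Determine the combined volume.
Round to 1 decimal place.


Combined volume = 159.2 + 75.6
= 234.8 mL

234.8


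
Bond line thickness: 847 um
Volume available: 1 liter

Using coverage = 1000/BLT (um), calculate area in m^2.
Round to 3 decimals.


1 L = 1e6 mm^3, thickness = 847 um = 0.847 mm
Area = 1e6 / 0.847 mm^2 = (1e6 / 0.847) / 1e6 m^2 = 1000 / 847 m^2
= 1.181 m^2

1.181


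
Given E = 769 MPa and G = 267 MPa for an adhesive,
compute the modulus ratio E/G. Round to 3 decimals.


E/G ratio = 769 / 267 = 2.880

2.880


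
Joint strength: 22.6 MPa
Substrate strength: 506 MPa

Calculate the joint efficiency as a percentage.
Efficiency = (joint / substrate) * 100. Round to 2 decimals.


Efficiency = (22.6 / 506) * 100 = 4.47%

4.47


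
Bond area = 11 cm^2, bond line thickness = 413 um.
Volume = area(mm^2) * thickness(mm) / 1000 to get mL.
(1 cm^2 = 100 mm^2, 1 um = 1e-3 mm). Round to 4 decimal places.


area_mm2 = 11 * 100 = 1100
blt_mm = 413 * 1e-3 = 0.413
vol_mm3 = 1100 * 0.413 = 454.3
vol_mL = 454.3 / 1000 = 0.4543 mL

0.4543


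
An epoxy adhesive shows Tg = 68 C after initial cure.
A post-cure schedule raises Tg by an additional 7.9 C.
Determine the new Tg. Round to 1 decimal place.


New Tg = 68 + 7.9
= 75.9 C

75.9


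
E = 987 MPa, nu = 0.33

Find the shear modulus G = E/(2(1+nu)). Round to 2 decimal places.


G = 987 / (2 * 1.33)
= 371.05 MPa

371.05


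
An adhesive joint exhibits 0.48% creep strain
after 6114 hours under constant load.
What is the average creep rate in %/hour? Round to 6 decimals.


Creep rate = strain / time
= 0.48 / 6114
= 0.000079 %/h

0.000079


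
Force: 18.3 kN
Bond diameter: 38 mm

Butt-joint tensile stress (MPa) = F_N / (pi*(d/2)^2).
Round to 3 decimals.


F_N = 18.3 * 1000 = 18300.0 N
A = pi*(19.0)^2 = 1134.1149 mm^2
stress = 18300.0 / 1134.1149 = 16.136 MPa

16.136


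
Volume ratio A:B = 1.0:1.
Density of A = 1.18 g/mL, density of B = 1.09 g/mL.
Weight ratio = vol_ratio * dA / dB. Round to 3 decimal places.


Wt ratio = 1.0 * 1.18 / 1.09
= 1.083

1.083


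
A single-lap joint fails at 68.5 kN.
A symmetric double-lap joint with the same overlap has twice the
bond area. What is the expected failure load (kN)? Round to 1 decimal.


Double-lap load = 2 * 68.5 = 137.0 kN

137.0


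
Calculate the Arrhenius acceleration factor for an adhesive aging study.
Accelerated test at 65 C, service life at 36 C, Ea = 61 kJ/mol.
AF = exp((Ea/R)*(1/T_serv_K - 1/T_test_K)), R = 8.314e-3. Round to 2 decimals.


T_test = 338.15 K, T_serv = 309.15 K
Ea/R = 61 / 0.008314 = 7337.02
AF = exp(7337.02 * (1/309.15 - 1/338.15))
= 7.65

7.65


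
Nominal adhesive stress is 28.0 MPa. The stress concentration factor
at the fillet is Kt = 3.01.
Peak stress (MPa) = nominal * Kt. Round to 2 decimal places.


Peak = 28.0 * 3.01 = 84.28 MPa

84.28


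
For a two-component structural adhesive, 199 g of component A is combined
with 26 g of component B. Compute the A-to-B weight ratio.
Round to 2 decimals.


Weight ratio A:B = 199 / 26
= 7.65

7.65


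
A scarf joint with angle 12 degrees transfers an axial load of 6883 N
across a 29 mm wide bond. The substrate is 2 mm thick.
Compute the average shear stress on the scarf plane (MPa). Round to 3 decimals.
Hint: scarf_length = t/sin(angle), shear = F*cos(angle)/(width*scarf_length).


scarf_length = 2 / sin(12 deg) = 9.6195 mm
cos(12 deg) = 0.978148
shear stress = 6883 * 0.978148 / (29 * 9.6195)
= 24.134 MPa

24.134


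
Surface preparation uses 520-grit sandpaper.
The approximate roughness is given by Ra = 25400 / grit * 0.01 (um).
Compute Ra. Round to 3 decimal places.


Ra = 25400 / 520 * 0.01
= 254 / 520
= 0.488 um

0.488


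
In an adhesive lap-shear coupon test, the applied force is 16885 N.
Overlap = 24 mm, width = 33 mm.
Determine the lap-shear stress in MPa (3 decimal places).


stress = F / (overlap * width)
= 16885 / (24 * 33)
= 21.319 MPa

21.319


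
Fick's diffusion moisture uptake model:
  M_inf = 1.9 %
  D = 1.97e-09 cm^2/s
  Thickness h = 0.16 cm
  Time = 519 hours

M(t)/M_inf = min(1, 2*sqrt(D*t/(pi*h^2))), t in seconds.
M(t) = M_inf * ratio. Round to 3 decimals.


t_sec = 519 * 3600 = 1868400
ratio = 2*sqrt(1.97e-09*1868400/(pi*0.16^2))
= min(1, 0.427861)
= 0.427861
M(t) = 1.9 * 0.427861 = 0.813 %

0.813


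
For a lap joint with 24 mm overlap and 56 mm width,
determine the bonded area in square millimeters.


Area = 24 * 56 = 1344 mm^2

1344


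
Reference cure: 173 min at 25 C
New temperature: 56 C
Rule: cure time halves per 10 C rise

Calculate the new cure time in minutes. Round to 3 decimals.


factor = 2^((56-25)/10) = 8.5742
t_new = 173 / 8.5742 = 20.177 min

20.177


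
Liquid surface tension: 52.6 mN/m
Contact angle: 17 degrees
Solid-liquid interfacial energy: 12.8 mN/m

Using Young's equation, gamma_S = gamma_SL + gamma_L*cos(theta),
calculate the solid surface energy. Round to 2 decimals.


gamma_S = 12.8 + 52.6 * cos(17)
= 63.10 mN/m

63.10


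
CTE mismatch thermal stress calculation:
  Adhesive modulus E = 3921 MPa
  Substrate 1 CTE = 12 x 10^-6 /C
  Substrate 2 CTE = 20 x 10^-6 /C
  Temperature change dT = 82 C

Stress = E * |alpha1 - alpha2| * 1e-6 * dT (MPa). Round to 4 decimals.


delta_alpha = |12 - 20| = 8 x 10^-6/C
Stress = 3921 * 8e-6 * 82
= 2.5722 MPa

2.5722


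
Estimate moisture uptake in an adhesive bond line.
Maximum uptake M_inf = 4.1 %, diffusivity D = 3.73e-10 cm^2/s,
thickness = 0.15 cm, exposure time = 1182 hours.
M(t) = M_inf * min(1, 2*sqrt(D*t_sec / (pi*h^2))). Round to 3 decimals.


Convert time: 1182 h = 4255200 s
ratio = min(1, 2*sqrt(3.73e-10*4255200/(pi*0.15^2)))
= 0.299694
M(t) = 4.1 * 0.299694 = 1.229%

1.229


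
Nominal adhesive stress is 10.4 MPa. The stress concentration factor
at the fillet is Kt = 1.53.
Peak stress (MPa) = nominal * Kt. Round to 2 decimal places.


Peak = 10.4 * 1.53 = 15.91 MPa

15.91


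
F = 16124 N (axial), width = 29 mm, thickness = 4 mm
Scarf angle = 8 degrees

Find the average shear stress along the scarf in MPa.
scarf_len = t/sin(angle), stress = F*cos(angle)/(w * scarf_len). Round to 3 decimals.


scarf_len = 4/sin(8 deg) = 28.7412
cos(8 deg) = 0.990268
stress = 16124*0.990268/(29*28.7412) = 19.157 MPa

19.157


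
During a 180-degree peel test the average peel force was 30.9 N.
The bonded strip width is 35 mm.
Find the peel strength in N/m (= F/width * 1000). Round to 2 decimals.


Peel strength = F/width * 1000
= 30.9 / 35 * 1000
= 882.86 N/m

882.86


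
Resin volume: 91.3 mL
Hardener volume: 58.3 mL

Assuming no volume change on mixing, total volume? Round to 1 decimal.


V_total = 91.3 + 58.3 = 149.6 mL

149.6


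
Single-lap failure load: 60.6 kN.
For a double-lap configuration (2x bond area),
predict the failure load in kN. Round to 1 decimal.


Failure load = 60.6 * 2 = 121.2 kN

121.2


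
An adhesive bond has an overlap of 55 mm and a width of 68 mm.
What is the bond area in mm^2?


Bond area = overlap * width
= 55 * 68
= 3740 mm^2

3740


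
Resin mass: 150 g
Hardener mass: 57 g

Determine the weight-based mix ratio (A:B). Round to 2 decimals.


Ratio = 150 / 57 = 2.63

2.63


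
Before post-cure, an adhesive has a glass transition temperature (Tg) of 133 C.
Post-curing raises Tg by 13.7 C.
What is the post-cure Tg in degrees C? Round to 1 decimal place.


Tg_post = Tg_base + delta_Tg
= 133 + 13.7
= 146.7 C

146.7


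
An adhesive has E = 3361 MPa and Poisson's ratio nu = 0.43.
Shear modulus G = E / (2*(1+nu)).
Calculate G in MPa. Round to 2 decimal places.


G = 3361 / (2*(1+0.43))
= 3361 / 2.86
= 1175.17 MPa

1175.17


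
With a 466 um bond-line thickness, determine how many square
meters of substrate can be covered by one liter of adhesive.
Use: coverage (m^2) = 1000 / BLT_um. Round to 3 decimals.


Coverage = 1000 / 466 = 2.146 m^2

2.146


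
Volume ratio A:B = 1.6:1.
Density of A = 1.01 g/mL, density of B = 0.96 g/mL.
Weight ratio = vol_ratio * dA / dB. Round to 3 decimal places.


Wt ratio = 1.6 * 1.01 / 0.96
= 1.683

1.683


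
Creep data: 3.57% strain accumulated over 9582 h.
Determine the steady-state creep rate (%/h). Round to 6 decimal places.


Rate = 3.57 / 9582 = 0.000373 %/h

0.000373


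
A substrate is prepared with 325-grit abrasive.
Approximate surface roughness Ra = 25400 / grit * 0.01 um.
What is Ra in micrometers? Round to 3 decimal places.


Ra = 25400 / 325 * 0.01 = 0.782 um

0.782


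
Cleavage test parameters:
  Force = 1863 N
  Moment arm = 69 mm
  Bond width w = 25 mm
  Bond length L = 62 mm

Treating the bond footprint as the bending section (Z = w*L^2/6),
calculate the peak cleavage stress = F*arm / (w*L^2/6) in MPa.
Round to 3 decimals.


M = 1863 * 69 = 128547 N*mm
Z = 25 * 62^2 / 6 = 96100 / 6 mm^3
sigma = M / Z = 6 * 128547 / 96100 = 771282 / 96100
= 8.026 MPa

8.026


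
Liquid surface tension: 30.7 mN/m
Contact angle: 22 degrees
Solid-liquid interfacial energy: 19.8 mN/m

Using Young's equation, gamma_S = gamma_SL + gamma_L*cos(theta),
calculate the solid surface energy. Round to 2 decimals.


gamma_S = 19.8 + 30.7 * cos(22)
= 48.26 mN/m

48.26


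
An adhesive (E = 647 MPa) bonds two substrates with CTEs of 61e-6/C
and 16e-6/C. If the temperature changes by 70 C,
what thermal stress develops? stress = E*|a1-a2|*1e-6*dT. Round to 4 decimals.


Stress = 647 * |61 - 16| * 1e-6 * 70
= 2.0381 MPa

2.0381


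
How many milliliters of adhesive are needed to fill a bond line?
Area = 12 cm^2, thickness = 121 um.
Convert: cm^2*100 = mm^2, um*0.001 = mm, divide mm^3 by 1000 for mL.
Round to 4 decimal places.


= (12 * 100) * (121 * 0.001) / 1000
= 0.1452 mL

0.1452


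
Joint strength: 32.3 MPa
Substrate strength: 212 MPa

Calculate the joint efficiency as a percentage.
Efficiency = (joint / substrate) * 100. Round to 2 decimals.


Efficiency = (32.3 / 212) * 100 = 15.24%

15.24


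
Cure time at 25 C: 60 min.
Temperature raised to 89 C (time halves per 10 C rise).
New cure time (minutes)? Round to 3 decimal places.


Acceleration factor = 2^(64/10) = 84.4485
New time = 60 / 84.4485 = 0.710 min

0.710


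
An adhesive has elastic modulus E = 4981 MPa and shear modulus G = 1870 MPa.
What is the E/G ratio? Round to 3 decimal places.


E/G = 4981 / 1870 = 2.664

2.664


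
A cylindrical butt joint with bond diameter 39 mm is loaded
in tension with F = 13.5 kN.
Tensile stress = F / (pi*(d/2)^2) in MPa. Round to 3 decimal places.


Area = pi * (39/2)^2 = 1194.5906 mm^2
Stress = 13.5*1000 / 1194.5906
= 11.301 MPa

11.301


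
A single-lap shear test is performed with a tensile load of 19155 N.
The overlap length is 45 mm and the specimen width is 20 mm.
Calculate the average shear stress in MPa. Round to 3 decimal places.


Shear stress = F / (overlap * width)
= 19155 / (45 * 20)
= 19155 / 900
= 21.283 MPa

21.283


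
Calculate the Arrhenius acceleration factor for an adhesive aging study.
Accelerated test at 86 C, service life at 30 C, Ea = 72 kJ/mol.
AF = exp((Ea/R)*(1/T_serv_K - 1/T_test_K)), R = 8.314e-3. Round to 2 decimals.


T_test = 359.15 K, T_serv = 303.15 K
Ea/R = 72 / 0.008314 = 8660.09
AF = exp(8660.09 * (1/303.15 - 1/359.15))
= 85.99

85.99


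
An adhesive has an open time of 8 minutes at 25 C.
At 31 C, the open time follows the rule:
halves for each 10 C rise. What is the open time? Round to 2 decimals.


Factor = 2^((31-25)/10) = 1.5157
Open time = 8 / 1.5157 = 5.28 min

5.28


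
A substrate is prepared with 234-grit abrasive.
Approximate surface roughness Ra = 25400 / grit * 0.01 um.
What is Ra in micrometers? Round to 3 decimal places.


Ra = 25400 / 234 * 0.01 = 1.085 um

1.085


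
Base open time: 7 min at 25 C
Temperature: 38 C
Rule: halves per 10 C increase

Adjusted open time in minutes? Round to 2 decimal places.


Acceleration = 2^((38-25)/10) = 2.4623
Open time = 7 / 2.4623 = 2.84 min

2.84


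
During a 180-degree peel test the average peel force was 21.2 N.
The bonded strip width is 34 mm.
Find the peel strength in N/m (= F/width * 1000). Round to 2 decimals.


Peel strength = F/width * 1000
= 21.2 / 34 * 1000
= 623.53 N/m

623.53


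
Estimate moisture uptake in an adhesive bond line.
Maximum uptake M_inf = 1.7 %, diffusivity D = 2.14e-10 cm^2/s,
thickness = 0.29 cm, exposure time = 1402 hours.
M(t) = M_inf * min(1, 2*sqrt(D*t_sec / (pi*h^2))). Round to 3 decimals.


Convert time: 1402 h = 5047200 s
ratio = min(1, 2*sqrt(2.14e-10*5047200/(pi*0.29^2)))
= 0.127876
M(t) = 1.7 * 0.127876 = 0.217%

0.217


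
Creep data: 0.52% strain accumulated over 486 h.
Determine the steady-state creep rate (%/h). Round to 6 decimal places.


Rate = 0.52 / 486 = 0.001070 %/h

0.001070


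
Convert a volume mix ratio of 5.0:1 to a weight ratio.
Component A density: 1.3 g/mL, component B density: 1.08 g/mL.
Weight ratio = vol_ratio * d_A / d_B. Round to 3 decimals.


= 5.0 * 1.3 / 1.08 = 6.019

6.019


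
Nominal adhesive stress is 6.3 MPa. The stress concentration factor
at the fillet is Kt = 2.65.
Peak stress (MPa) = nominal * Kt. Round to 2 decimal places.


Peak = 6.3 * 2.65 = 16.70 MPa

16.70


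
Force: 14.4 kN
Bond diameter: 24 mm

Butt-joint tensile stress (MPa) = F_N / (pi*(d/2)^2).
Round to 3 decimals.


F_N = 14.4 * 1000 = 14400.0 N
A = pi*(12.0)^2 = 452.3893 mm^2
stress = 14400.0 / 452.3893 = 31.831 MPa

31.831


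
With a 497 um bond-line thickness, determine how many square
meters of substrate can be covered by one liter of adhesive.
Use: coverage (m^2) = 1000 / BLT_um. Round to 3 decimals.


Coverage = 1000 / 497 = 2.012 m^2

2.012


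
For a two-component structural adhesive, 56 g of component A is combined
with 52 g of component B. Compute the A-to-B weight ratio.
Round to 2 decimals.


Weight ratio A:B = 56 / 52
= 1.08

1.08


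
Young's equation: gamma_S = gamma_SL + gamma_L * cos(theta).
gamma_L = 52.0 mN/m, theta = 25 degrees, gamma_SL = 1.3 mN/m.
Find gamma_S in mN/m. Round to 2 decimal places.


cos(25 deg) = 0.906308
gamma_S = 1.3 + 52.0 * 0.906308
= 48.43 mN/m

48.43


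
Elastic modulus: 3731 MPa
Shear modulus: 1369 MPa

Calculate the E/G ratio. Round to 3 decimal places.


E / G = 3731 / 1369 = 2.725

2.725


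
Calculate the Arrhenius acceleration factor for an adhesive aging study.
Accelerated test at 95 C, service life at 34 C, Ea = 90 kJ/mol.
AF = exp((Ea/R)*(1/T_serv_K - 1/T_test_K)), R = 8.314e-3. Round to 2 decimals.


T_test = 368.15 K, T_serv = 307.15 K
Ea/R = 90 / 0.008314 = 10825.11
AF = exp(10825.11 * (1/307.15 - 1/368.15))
= 343.66

343.66


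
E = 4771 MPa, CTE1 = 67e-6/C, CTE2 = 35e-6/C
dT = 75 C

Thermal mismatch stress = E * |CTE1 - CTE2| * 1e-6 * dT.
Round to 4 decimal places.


= 4771 * 32e-6 * 75
= 11.4504 MPa

11.4504


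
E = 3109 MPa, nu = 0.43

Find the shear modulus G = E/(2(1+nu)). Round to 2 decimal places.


G = 3109 / (2 * 1.43)
= 1087.06 MPa

1087.06


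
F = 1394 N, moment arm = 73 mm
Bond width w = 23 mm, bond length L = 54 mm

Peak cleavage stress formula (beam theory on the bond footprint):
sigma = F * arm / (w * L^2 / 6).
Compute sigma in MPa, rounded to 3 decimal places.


sigma = (1394 * 73) / (23 * 2916 / 6)
= 101762 * 6 / 67068
= 610572 / 67068
= 9.104 MPa

9.104


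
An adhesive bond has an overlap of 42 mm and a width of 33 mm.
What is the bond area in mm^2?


Bond area = overlap * width
= 42 * 33
= 1386 mm^2

1386


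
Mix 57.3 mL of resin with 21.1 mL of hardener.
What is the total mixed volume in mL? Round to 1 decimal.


Total = 57.3 + 21.1 = 78.4 mL

78.4


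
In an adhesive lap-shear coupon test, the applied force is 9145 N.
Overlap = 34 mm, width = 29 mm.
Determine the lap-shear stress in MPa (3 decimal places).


stress = F / (overlap * width)
= 9145 / (34 * 29)
= 9.275 MPa

9.275


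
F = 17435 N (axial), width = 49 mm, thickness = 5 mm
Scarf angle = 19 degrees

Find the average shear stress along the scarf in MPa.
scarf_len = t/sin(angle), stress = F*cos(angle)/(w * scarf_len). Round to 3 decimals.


scarf_len = 5/sin(19 deg) = 15.3578
cos(19 deg) = 0.945519
stress = 17435*0.945519/(49*15.3578) = 21.906 MPa

21.906


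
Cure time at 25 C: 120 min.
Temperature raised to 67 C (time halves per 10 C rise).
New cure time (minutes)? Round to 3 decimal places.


Acceleration factor = 2^(42/10) = 18.3792
New time = 120 / 18.3792 = 6.529 min

6.529


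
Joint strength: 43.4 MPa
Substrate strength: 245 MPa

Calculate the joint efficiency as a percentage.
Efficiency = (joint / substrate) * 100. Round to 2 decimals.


Efficiency = (43.4 / 245) * 100 = 17.71%

17.71


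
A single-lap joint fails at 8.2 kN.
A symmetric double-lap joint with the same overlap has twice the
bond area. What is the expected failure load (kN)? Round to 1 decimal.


Double-lap load = 2 * 8.2 = 16.4 kN

16.4


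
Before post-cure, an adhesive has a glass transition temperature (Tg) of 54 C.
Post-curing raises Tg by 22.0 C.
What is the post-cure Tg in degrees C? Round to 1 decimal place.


Tg_post = Tg_base + delta_Tg
= 54 + 22.0
= 76.0 C

76.0
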